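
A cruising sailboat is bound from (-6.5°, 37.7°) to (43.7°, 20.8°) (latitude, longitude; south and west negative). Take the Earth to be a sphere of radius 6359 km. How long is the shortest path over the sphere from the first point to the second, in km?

5824 km

Haversine: a = sin²(Δφ/2)+cos φ₁ cos φ₂ sin²(Δλ/2) = 0.19546;  σ = 2·atan2(√a,√(1−a))
σ = 52.476° → d = Rσ = 6359·0.91589 = 5824 km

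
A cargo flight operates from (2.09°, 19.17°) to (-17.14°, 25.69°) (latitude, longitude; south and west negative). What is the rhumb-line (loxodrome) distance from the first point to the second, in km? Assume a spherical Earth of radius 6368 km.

Rhumb course C = atan2(Δλ, Δψ) with Δψ = ln[tan(π/4+φ₂/2)/tan(π/4+φ₁/2)] = -0.3402, Δλ = +0.1138 → C = 161.51°
d = R·|Δφ| / |cos C| = 6368·0.33563 / 0.94835 = 2254 km

2254 km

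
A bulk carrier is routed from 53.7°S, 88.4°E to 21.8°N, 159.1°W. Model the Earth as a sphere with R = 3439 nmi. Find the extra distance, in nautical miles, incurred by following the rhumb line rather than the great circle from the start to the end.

Great circle: cos σ = sin φ₁ sin φ₂ + cos φ₁ cos φ₂ cos Δλ,  σ = 2.1056 rad → d_gc = 7241.1 nmi
Rhumb line: Δψ = +1.5053, q = Δφ/Δψ = 0.8754, d_rh = R√(Δφ²+q²Δλ²) = 7448.2 nmi
Excess = 7448.2 − 7241.1 = 207.1 ≈ 207 nmi

207 nmi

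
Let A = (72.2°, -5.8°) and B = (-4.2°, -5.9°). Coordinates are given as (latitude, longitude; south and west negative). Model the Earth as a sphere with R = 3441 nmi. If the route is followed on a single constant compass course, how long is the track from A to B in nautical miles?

Rhumb course C = atan2(Δλ, Δψ) with Δψ = ln[tan(π/4+φ₂/2)/tan(π/4+φ₁/2)] = -1.9275, Δλ = -0.0017 → C = 180.05°
d = R·|Δφ| / |cos C| = 3441·1.33343 / 1.00000 = 4588 nmi

4588 nmi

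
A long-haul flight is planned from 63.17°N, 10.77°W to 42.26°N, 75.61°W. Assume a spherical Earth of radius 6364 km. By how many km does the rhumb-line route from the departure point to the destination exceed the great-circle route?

Great circle: cos σ = sin φ₁ sin φ₂ + cos φ₁ cos φ₂ cos Δλ,  σ = 0.7346 rad → d_gc = 4674.8 km
Rhumb line: Δψ = -0.6181, q = Δφ/Δψ = 0.5905, d_rh = R√(Δφ²+q²Δλ²) = 4845.5 km
Excess = 4845.5 − 4674.8 = 170.7 ≈ 171 km

171 km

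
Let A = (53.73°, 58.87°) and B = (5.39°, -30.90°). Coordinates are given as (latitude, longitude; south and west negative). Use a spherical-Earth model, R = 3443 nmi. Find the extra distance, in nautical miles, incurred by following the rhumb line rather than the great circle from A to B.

Great circle: cos σ = sin φ₁ sin φ₂ + cos φ₁ cos φ₂ cos Δλ,  σ = 1.4926 rad → d_gc = 5139.1 nmi
Rhumb line: Δψ = -1.0220, q = Δφ/Δψ = 0.8256, d_rh = R√(Δφ²+q²Δλ²) = 5317.0 nmi
Excess = 5317.0 − 5139.1 = 177.9 ≈ 178 nmi

178 nmi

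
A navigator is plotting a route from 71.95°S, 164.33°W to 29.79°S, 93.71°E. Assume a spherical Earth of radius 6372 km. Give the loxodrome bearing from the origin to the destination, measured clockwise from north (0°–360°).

306.0°

Δψ = ln[tan(π/4+φ₂/2)/tan(π/4+φ₁/2)] = +1.2948
Δλ = -1.7795 rad (taken the short way round)
course = atan2(Δλ, Δψ) = 306.04°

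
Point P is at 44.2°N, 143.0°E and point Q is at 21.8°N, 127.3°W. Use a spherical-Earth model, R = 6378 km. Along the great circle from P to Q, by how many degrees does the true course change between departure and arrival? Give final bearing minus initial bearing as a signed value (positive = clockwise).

+57.8°

At departure: θ₁ = atan2(sin Δλ cos φ₂, cos φ₁ sin φ₂ − sin φ₁ cos φ₂ cos Δλ) = 74.19°
At arrival: θ₂ = atan2(sin Δλ cos φ₁, −cos φ₂ sin φ₁ + sin φ₂ cos φ₁ cos Δλ) = 132.02°
Δθ = θ₂ − θ₁ = +57.8°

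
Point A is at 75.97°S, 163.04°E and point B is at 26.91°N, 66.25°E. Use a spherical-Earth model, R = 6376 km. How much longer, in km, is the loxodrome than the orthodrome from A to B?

583 km

Great circle: cos σ = sin φ₁ sin φ₂ + cos φ₁ cos φ₂ cos Δλ,  σ = 2.0540 rad → d_gc = 13096.5 km
Rhumb line: Δψ = +2.5831, q = Δφ/Δψ = 0.6951, d_rh = R√(Δφ²+q²Δλ²) = 13679.6 km
Excess = 13679.6 − 13096.5 = 583.1 ≈ 583 km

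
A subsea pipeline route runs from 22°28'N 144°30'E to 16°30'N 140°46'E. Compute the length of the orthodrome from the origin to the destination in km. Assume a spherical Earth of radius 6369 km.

770 km

cos σ = sin φ₁ sin φ₂ + cos φ₁ cos φ₂ cos Δλ
      = sin(22.47°)sin(16.50°) + cos(22.47°)cos(16.50°)cos(-3.73°) = 0.9927
σ = 6.926° → d = Rσ = 6369·0.12089 = 770 km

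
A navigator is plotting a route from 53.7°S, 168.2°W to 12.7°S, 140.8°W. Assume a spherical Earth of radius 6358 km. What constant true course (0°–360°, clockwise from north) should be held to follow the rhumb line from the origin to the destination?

Meridional parts: M(φ₁)=-1.1153, M(φ₂)=-0.2235 → ΔM = +0.8918;  Δλ = +0.4782 rad
tan C = Δλ / ΔM = +0.5362 → C = 28.20°

28.2°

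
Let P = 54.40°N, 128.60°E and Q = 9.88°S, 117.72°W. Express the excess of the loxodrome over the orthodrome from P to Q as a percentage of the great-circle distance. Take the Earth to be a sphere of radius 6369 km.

Great circle: σ = 1.9496 rad → d_gc = Rσ = 12417.3 km
Rhumb: Δφ = -1.1219, Δλ = +1.9841, Δψ = -1.3094, q = Δφ/Δψ = 0.8568 → d_rh = R√(Δφ²+q²Δλ²) = 12972.3 km
Excess = (12972.3 − 12417.3) / 12417.3 = 555.0 / 12417.3 = 4.47% ≈ 4.5%

4.5%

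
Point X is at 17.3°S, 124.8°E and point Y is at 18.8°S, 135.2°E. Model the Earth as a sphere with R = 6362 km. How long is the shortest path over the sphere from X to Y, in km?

cos σ = sin φ₁ sin φ₂ + cos φ₁ cos φ₂ cos Δλ
      = sin(-17.30°)sin(-18.80°) + cos(-17.30°)cos(-18.80°)cos(10.40°) = 0.9848
σ = 10.000° → d = Rσ = 6362·0.17453 = 1110 km

1110 km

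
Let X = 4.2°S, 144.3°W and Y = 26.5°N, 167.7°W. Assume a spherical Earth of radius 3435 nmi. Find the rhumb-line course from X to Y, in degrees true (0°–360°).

Δψ = ln[tan(π/4+φ₂/2)/tan(π/4+φ₁/2)] = +0.5533
Δλ = -0.4084 rad (taken the short way round)
course = atan2(Δλ, Δψ) = 323.57°

323.6°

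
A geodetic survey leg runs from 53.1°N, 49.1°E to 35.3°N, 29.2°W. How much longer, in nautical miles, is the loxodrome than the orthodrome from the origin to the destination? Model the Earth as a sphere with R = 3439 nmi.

Great circle: cos σ = sin φ₁ sin φ₂ + cos φ₁ cos φ₂ cos Δλ,  σ = 0.9746 rad → d_gc = 3351.8 nmi
Rhumb line: Δψ = -0.4385, q = Δφ/Δψ = 0.7085, d_rh = R√(Δφ²+q²Δλ²) = 3496.9 nmi
Excess = 3496.9 − 3351.8 = 145.1 ≈ 145 nmi

145 nmi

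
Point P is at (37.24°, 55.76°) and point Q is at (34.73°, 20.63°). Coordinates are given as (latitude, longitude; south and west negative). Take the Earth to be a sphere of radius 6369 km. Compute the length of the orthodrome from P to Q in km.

3154 km

Haversine: a = sin²(Δφ/2)+cos φ₁ cos φ₂ sin²(Δλ/2) = 0.06007;  σ = 2·atan2(√a,√(1−a))
σ = 28.374° → d = Rσ = 6369·0.49522 = 3154 km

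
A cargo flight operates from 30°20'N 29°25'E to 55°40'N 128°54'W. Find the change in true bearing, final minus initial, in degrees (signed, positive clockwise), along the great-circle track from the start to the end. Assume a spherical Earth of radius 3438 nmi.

At departure: θ₁ = atan2(sin Δλ cos φ₂, cos φ₁ sin φ₂ − sin φ₁ cos φ₂ cos Δλ) = 347.96°
At arrival: θ₂ = atan2(sin Δλ cos φ₁, −cos φ₂ sin φ₁ + sin φ₂ cos φ₁ cos Δλ) = 198.61°
Δθ = θ₂ − θ₁ = -149.4°

-149.4°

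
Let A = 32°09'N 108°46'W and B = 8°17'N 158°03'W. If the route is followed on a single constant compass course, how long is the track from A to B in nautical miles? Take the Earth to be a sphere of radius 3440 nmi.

3102 nmi

Rhumb course C = atan2(Δλ, Δψ) with Δψ = ln[tan(π/4+φ₂/2)/tan(π/4+φ₁/2)] = -0.4480, Δλ = -0.8602 → C = 242.49°
d = R·|Δφ| / |cos C| = 3440·0.41655 / 0.46197 = 3102 nmi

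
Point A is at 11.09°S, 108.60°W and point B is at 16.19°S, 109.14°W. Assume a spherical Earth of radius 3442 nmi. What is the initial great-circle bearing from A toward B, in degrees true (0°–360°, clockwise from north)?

θ = atan2( sin Δλ·cos φ₂ ,  cos φ₁ sin φ₂ − sin φ₁ cos φ₂ cos Δλ )
  = atan2(-0.0091, -0.0889) = 185.81°

185.8°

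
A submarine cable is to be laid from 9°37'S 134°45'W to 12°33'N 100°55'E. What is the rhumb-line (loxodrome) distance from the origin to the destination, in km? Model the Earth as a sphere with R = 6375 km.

13962 km

Rhumb course C = atan2(Δλ, Δψ) with Δψ = ln[tan(π/4+φ₂/2)/tan(π/4+φ₁/2)] = +0.3894, Δλ = -2.1700 → C = 280.17°
d = R·|Δφ| / |cos C| = 6375·0.38688 / 0.17664 = 13962 km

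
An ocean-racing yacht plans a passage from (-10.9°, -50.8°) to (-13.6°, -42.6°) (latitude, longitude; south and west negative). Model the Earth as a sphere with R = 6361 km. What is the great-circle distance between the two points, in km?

Haversine: a = sin²(Δφ/2)+cos φ₁ cos φ₂ sin²(Δλ/2) = 0.00543;  σ = 2·atan2(√a,√(1−a))
σ = 8.455° → d = Rσ = 6361·0.14756 = 939 km

939 km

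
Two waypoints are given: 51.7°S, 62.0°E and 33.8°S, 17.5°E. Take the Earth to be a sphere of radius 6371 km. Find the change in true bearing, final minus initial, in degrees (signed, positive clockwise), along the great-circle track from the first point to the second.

Initial bearing θ₁ = atan2(sin Δλ cos φ₂, cos φ₁ sin φ₂ − sin φ₁ cos φ₂ cos Δλ) = 281.68°
Final bearing θ₂ = (initial bearing from the destination back to the start) + 180° = 313.08°
Δθ = θ₂ − θ₁ = +31.4°

+31.4°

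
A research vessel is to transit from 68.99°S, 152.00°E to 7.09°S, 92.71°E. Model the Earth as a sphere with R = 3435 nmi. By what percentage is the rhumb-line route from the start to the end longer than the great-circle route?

Great circle: σ = 1.2693 rad → d_gc = Rσ = 4360.1 nmi
Rhumb: Δφ = +1.0804, Δλ = -1.0348, Δψ = +1.5610, q = Δφ/Δψ = 0.6921 → d_rh = R√(Δφ²+q²Δλ²) = 4452.4 nmi
Excess = (4452.4 − 4360.1) / 4360.1 = 92.3 / 4360.1 = 2.12% ≈ 2.1%

2.1%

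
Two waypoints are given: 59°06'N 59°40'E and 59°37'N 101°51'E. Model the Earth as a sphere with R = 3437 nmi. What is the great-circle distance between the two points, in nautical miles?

cos σ = sin φ₁ sin φ₂ + cos φ₁ cos φ₂ cos Δλ
      = sin(59.10°)sin(59.62°) + cos(59.10°)cos(59.62°)cos(42.18°) = 0.9327
σ = 21.142° → d = Rσ = 3437·0.36901 = 1268 nmi

1268 nmi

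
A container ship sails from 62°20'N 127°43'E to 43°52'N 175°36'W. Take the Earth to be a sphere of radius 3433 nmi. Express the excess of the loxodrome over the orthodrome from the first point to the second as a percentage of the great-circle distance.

Great circle: σ = 0.6475 rad → d_gc = Rσ = 2222.7 nmi
Rhumb: Δφ = -0.3223, Δλ = +0.9893, Δψ = -0.5478, q = Δφ/Δψ = 0.5884 → d_rh = R√(Δφ²+q²Δλ²) = 2284.2 nmi
Excess = (2284.2 − 2222.7) / 2222.7 = 61.5 / 2222.7 = 2.77% ≈ 2.8%

2.8%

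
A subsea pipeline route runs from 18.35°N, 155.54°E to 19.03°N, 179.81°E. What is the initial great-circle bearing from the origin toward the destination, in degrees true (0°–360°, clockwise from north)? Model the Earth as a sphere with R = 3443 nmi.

84.4°

θ = atan2( sin Δλ·cos φ₂ ,  cos φ₁ sin φ₂ − sin φ₁ cos φ₂ cos Δλ )
  = atan2(+0.3886, +0.0382) = 84.39°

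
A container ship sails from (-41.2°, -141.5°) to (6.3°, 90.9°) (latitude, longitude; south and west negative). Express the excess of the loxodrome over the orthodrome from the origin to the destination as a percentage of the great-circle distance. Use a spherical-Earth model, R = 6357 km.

3.9%

Great circle: σ = 2.1277 rad → d_gc = Rσ = 13526.0 km
Rhumb: Δφ = +0.8290, Δλ = -2.2270, Δψ = +0.9007, q = Δφ/Δψ = 0.9205 → d_rh = R√(Δφ²+q²Δλ²) = 14056.5 km
Excess = (14056.5 − 13526.0) / 13526.0 = 530.5 / 13526.0 = 3.92% ≈ 3.9%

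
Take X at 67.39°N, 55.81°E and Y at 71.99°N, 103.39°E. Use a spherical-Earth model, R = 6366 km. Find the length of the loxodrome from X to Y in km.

Δψ = ln[tan(π/4+φ₂/2)/tan(π/4+φ₁/2)] = +0.2323;  Δφ = +0.0803 rad,  Δλ = +0.8304 rad
q = Δφ/Δψ = 0.3456
d = R·√(Δφ² + q²Δλ²) = 6366·0.29805 = 1897 km

1897 km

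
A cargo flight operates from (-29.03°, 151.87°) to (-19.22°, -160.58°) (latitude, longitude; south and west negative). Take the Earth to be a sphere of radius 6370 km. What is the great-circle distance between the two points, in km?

cos σ = sin φ₁ sin φ₂ + cos φ₁ cos φ₂ cos Δλ
      = sin(-29.03°)sin(-19.22°) + cos(-29.03°)cos(-19.22°)cos(47.55°) = 0.7170
σ = 44.192° → d = Rσ = 6370·0.77130 = 4913 km

4913 km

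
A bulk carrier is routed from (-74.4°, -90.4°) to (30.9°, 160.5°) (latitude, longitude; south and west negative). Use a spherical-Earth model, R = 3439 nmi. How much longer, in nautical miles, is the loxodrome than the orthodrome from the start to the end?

Great circle: cos σ = sin φ₁ sin φ₂ + cos φ₁ cos φ₂ cos Δλ,  σ = 2.1775 rad → d_gc = 7488.3 nmi
Rhumb line: Δψ = +2.5554, q = Δφ/Δψ = 0.7192, d_rh = R√(Δφ²+q²Δλ²) = 7882.0 nmi
Excess = 7882.0 − 7488.3 = 393.7 ≈ 394 nmi

394 nmi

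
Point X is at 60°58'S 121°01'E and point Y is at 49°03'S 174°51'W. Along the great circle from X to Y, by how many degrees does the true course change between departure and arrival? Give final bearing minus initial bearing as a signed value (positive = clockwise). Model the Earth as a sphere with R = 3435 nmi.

At departure: θ₁ = atan2(sin Δλ cos φ₂, cos φ₁ sin φ₂ − sin φ₁ cos φ₂ cos Δλ) = 101.18°
At arrival: θ₂ = atan2(sin Δλ cos φ₁, −cos φ₂ sin φ₁ + sin φ₂ cos φ₁ cos Δλ) = 46.59°
Δθ = θ₂ − θ₁ = -54.6°

-54.6°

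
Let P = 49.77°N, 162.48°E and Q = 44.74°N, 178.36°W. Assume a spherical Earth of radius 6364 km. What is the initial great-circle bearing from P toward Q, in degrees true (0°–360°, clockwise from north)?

103.9°

θ = atan2( sin Δλ·cos φ₂ ,  cos φ₁ sin φ₂ − sin φ₁ cos φ₂ cos Δλ )
  = atan2(+0.2331, -0.0576) = 103.89°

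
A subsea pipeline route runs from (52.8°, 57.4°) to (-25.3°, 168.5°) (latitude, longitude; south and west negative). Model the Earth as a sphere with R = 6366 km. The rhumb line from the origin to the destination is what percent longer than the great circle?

Great circle: σ = 2.1379 rad → d_gc = Rσ = 13609.8 km
Rhumb: Δφ = -1.3631, Δλ = +1.9391, Δψ = -1.5457, q = Δφ/Δψ = 0.8819 → d_rh = R√(Δφ²+q²Δλ²) = 13921.2 km
Excess = (13921.2 − 13609.8) / 13609.8 = 311.4 / 13609.8 = 2.29% ≈ 2.3%

2.3%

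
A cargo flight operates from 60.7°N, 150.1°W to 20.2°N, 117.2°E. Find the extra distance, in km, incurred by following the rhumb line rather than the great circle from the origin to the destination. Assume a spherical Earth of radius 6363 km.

479 km

Great circle: cos σ = sin φ₁ sin φ₂ + cos φ₁ cos φ₂ cos Δλ,  σ = 1.2875 rad → d_gc = 8192.6 km
Rhumb line: Δψ = -0.9816, q = Δφ/Δψ = 0.7201, d_rh = R√(Δφ²+q²Δλ²) = 8671.4 km
Excess = 8671.4 − 8192.6 = 478.8 ≈ 479 km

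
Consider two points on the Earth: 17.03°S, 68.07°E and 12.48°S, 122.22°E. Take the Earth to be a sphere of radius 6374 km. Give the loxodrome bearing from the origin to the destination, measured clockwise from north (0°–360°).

Δψ = ln[tan(π/4+φ₂/2)/tan(π/4+φ₁/2)] = +0.0821
Δλ = +0.9451 rad (taken the short way round)
course = atan2(Δλ, Δψ) = 85.03°

85.0°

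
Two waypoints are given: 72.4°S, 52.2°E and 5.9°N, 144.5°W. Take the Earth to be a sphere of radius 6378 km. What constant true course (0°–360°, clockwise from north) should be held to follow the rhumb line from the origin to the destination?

55.4°

Δψ = ln[tan(π/4+φ₂/2)/tan(π/4+φ₁/2)] = +1.9687
Δλ = +2.8501 rad (taken the short way round)
course = atan2(Δλ, Δψ) = 55.37°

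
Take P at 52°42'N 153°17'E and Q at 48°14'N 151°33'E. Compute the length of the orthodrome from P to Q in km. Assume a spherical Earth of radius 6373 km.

512 km

Haversine: a = sin²(Δφ/2)+cos φ₁ cos φ₂ sin²(Δλ/2) = 0.00161;  σ = 2·atan2(√a,√(1−a))
σ = 4.601° → d = Rσ = 6373·0.08029 = 512 km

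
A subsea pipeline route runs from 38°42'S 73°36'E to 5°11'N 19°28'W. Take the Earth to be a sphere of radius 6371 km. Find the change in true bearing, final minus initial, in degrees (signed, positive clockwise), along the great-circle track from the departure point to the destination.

+36.3°

Initial bearing θ₁ = atan2(sin Δλ cos φ₂, cos φ₁ sin φ₂ − sin φ₁ cos φ₂ cos Δλ) = 272.14°
Final bearing θ₂ = (initial bearing from the destination back to the start) + 180° = 308.46°
Δθ = θ₂ − θ₁ = +36.3°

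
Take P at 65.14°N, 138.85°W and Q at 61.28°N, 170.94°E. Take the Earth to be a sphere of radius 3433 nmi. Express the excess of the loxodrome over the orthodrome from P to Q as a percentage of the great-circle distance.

2.6%

Great circle: σ = 0.3898 rad → d_gc = Rσ = 1338.0 nmi
Rhumb: Δφ = -0.0674, Δλ = -0.8763, Δψ = -0.1497, q = Δφ/Δψ = 0.4500 → d_rh = R√(Δφ²+q²Δλ²) = 1373.3 nmi
Excess = (1373.3 − 1338.0) / 1338.0 = 35.3 / 1338.0 = 2.64% ≈ 2.6%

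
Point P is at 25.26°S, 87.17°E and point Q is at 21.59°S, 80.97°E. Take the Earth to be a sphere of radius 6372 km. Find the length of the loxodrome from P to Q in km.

Δψ = ln[tan(π/4+φ₂/2)/tan(π/4+φ₁/2)] = +0.0698;  Δφ = +0.0641 rad,  Δλ = -0.1082 rad
q = Δφ/Δψ = 0.9174
d = R·√(Δφ² + q²Δλ²) = 6372·0.11814 = 753 km

753 km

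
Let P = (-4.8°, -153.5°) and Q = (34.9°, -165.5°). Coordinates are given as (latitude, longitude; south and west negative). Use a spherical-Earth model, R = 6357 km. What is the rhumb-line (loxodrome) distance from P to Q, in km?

Rhumb course C = atan2(Δλ, Δψ) with Δψ = ln[tan(π/4+φ₂/2)/tan(π/4+φ₁/2)] = +0.7346, Δλ = -0.2094 → C = 344.09°
d = R·|Δφ| / |cos C| = 6357·0.69290 / 0.96168 = 4580 km

4580 km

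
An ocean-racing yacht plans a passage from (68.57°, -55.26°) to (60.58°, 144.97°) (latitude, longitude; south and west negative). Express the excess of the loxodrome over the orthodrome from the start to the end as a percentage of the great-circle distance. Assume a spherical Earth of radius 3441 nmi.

36.9%

Great circle: σ = 0.8731 rad → d_gc = Rσ = 3004.5 nmi
Rhumb: Δφ = -0.1395, Δλ = -2.7885, Δψ = -0.3274, q = Δφ/Δψ = 0.4259 → d_rh = R√(Δφ²+q²Δλ²) = 4114.5 nmi
Excess = (4114.5 − 3004.5) / 3004.5 = 1110.0 / 3004.5 = 36.94% ≈ 36.9%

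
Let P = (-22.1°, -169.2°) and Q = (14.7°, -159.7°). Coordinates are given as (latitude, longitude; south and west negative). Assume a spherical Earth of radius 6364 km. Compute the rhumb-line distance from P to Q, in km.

Rhumb course C = atan2(Δλ, Δψ) with Δψ = ln[tan(π/4+φ₂/2)/tan(π/4+φ₁/2)] = +0.6551, Δλ = +0.1658 → C = 14.20°
d = R·|Δφ| / |cos C| = 6364·0.64228 / 0.96943 = 4216 km

4216 km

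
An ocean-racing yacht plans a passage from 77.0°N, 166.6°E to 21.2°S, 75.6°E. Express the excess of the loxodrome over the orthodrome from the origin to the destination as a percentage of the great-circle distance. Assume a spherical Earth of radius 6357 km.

4.4%

Great circle: σ = 1.9348 rad → d_gc = Rσ = 12299.5 km
Rhumb: Δφ = -1.7139, Δλ = -1.5882, Δψ = -2.5509, q = Δφ/Δψ = 0.6719 → d_rh = R√(Δφ²+q²Δλ²) = 12834.6 km
Excess = (12834.6 − 12299.5) / 12299.5 = 535.1 / 12299.5 = 4.351% ≈ 4.4%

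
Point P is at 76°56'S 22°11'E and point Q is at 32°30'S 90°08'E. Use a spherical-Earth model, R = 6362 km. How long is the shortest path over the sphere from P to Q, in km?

5939 km

Haversine: a = sin²(Δφ/2)+cos φ₁ cos φ₂ sin²(Δλ/2) = 0.20251;  σ = 2·atan2(√a,√(1−a))
σ = 53.489° → d = Rσ = 6362·0.93357 = 5939 km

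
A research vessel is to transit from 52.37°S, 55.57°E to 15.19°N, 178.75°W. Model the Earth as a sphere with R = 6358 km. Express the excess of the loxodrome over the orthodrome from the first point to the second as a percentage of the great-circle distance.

Great circle: σ = 2.1546 rad → d_gc = Rσ = 13698.8 km
Rhumb: Δφ = +1.1791, Δλ = +2.1935, Δψ = +1.3450, q = Δφ/Δψ = 0.8767 → d_rh = R√(Δφ²+q²Δλ²) = 14342.4 km
Excess = (14342.4 − 13698.8) / 13698.8 = 643.6 / 13698.8 = 4.70% ≈ 4.7%

4.7%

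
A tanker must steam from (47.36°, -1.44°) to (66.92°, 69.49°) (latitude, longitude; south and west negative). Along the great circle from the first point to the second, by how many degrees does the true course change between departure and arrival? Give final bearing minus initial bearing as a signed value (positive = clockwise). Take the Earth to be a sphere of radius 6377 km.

Initial bearing θ₁ = atan2(sin Δλ cos φ₂, cos φ₁ sin φ₂ − sin φ₁ cos φ₂ cos Δλ) = 35.01°
Final bearing θ₂ = (initial bearing from the destination back to the start) + 180° = 97.54°
Δθ = θ₂ − θ₁ = +62.5°

+62.5°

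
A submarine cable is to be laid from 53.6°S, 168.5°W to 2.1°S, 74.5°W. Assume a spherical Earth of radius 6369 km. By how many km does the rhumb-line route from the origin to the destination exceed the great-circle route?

361 km

Great circle: cos σ = sin φ₁ sin φ₂ + cos φ₁ cos φ₂ cos Δλ,  σ = 1.5827 rad → d_gc = 10080.0 km
Rhumb line: Δψ = +1.0757, q = Δφ/Δψ = 0.8356, d_rh = R√(Δφ²+q²Δλ²) = 10440.6 km
Excess = 10440.6 − 10080.0 = 360.6 ≈ 361 km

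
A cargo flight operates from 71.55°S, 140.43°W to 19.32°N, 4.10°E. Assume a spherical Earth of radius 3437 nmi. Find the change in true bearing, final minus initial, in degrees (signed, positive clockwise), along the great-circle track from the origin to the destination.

-126.0°

At departure: θ₁ = atan2(sin Δλ cos φ₂, cos φ₁ sin φ₂ − sin φ₁ cos φ₂ cos Δλ) = 138.75°
At arrival: θ₂ = atan2(sin Δλ cos φ₁, −cos φ₂ sin φ₁ + sin φ₂ cos φ₁ cos Δλ) = 12.78°
Δθ = θ₂ − θ₁ = -126.0°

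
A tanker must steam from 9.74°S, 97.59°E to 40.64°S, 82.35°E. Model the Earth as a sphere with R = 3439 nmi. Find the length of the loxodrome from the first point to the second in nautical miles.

2025 nmi

Rhumb course C = atan2(Δλ, Δψ) with Δψ = ln[tan(π/4+φ₂/2)/tan(π/4+φ₁/2)] = -0.6067, Δλ = -0.2660 → C = 203.67°
d = R·|Δφ| / |cos C| = 3439·0.53931 / 0.91586 = 2025 nmi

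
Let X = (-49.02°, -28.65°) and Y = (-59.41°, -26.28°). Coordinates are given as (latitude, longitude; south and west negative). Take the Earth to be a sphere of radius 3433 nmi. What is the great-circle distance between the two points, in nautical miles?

628 nmi

Haversine: a = sin²(Δφ/2)+cos φ₁ cos φ₂ sin²(Δλ/2) = 0.00834;  σ = 2·atan2(√a,√(1−a))
σ = 10.480° → d = Rσ = 3433·0.18292 = 628 nmi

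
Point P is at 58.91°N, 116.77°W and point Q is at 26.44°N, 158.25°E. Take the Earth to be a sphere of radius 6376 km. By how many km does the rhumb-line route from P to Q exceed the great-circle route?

Great circle: cos σ = sin φ₁ sin φ₂ + cos φ₁ cos φ₂ cos Δλ,  σ = 1.1354 rad → d_gc = 7239.37 km
Rhumb line: Δψ = -0.8007, q = Δφ/Δψ = 0.7077, d_rh = R√(Δφ²+q²Δλ²) = 7605.88 km
Excess = 7605.88 − 7239.37 = 366.51 ≈ 367 km

367 km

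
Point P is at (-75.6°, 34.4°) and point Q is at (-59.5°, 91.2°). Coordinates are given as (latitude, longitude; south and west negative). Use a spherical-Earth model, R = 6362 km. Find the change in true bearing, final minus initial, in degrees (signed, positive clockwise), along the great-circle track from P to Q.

At departure: θ₁ = atan2(sin Δλ cos φ₂, cos φ₁ sin φ₂ − sin φ₁ cos φ₂ cos Δλ) = 82.63°
At arrival: θ₂ = atan2(sin Δλ cos φ₁, −cos φ₂ sin φ₁ + sin φ₂ cos φ₁ cos Δλ) = 29.07°
Δθ = θ₂ − θ₁ = -53.6°

-53.6°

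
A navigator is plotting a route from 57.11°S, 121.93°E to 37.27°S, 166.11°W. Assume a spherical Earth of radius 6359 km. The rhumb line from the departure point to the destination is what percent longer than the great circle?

3.9%

Great circle: σ = 0.8733 rad → d_gc = Rσ = 5553.1 km
Rhumb: Δφ = +0.3463, Δλ = +1.2559, Δψ = +0.5183, q = Δφ/Δψ = 0.6681 → d_rh = R√(Δφ²+q²Δλ²) = 5772.2 km
Excess = (5772.2 − 5553.1) / 5553.1 = 219.1 / 5553.1 = 3.946% ≈ 3.9%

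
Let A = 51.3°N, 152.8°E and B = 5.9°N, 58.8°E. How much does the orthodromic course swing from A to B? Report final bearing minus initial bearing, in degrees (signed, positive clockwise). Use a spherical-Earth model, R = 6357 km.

At departure: θ₁ = atan2(sin Δλ cos φ₂, cos φ₁ sin φ₂ − sin φ₁ cos φ₂ cos Δλ) = 276.81°
At arrival: θ₂ = atan2(sin Δλ cos φ₁, −cos φ₂ sin φ₁ + sin φ₂ cos φ₁ cos Δλ) = 218.62°
Δθ = θ₂ − θ₁ = -58.2°

-58.2°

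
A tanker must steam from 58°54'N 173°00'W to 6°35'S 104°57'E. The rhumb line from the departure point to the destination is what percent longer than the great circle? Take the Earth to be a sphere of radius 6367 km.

Great circle: σ = 1.5980 rad → d_gc = Rσ = 10174.5 km
Rhumb: Δφ = -1.1429, Δλ = -1.4320, Δψ = -1.3943, q = Δφ/Δψ = 0.8197 → d_rh = R√(Δφ²+q²Δλ²) = 10431.1 km
Excess = (10431.1 − 10174.5) / 10174.5 = 256.6 / 10174.5 = 2.52% ≈ 2.5%

2.5%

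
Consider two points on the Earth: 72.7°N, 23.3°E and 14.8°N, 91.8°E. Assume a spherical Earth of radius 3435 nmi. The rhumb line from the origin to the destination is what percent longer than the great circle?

3.4%

Great circle: σ = 1.2140 rad → d_gc = Rσ = 4170.1 nmi
Rhumb: Δφ = -1.0105, Δλ = +1.1956, Δψ = -1.6218, q = Δφ/Δψ = 0.6231 → d_rh = R√(Δφ²+q²Δλ²) = 4312.5 nmi
Excess = (4312.5 − 4170.1) / 4170.1 = 142.4 / 4170.1 = 3.41% ≈ 3.4%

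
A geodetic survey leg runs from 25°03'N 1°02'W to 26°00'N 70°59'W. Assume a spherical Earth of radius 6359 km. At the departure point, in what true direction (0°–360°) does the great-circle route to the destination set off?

N = sin Δλ·cos φ₂ = -0.8443;  D = cos φ₁ sin φ₂ − sin φ₁ cos φ₂ cos Δλ = +0.2667
initial course = atan2(N, D) = 287.53°

287.5°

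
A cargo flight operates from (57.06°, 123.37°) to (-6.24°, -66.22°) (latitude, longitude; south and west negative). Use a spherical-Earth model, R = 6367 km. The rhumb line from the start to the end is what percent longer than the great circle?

20.7%

Great circle: σ = 2.2449 rad → d_gc = Rσ = 14293.3 km
Rhumb: Δφ = -1.1048, Δλ = +2.9742, Δψ = -1.3277, q = Δφ/Δψ = 0.8321 → d_rh = R√(Δφ²+q²Δλ²) = 17256.1 km
Excess = (17256.1 − 14293.3) / 14293.3 = 2962.8 / 14293.3 = 20.73% ≈ 20.7%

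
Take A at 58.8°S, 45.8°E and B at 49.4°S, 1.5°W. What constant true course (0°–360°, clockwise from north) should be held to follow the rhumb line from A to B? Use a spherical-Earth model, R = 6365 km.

288.8°

Meridional parts: M(φ₁)=-1.2758, M(φ₂)=-0.9945 → ΔM = +0.2813;  Δλ = -0.8255 rad
tan C = Δλ / ΔM = -2.9346 → C = 288.82°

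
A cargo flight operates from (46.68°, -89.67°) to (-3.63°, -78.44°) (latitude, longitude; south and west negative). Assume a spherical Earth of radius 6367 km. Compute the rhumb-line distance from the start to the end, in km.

Rhumb course C = atan2(Δλ, Δψ) with Δψ = ln[tan(π/4+φ₂/2)/tan(π/4+φ₁/2)] = -0.9869, Δλ = +0.1960 → C = 168.77°
d = R·|Δφ| / |cos C| = 6367·0.87808 / 0.98084 = 5700 km

5700 km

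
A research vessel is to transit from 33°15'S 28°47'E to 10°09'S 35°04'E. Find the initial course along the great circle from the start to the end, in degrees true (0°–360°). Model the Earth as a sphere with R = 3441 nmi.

15.5°

θ = atan2( sin Δλ·cos φ₂ ,  cos φ₁ sin φ₂ − sin φ₁ cos φ₂ cos Δλ )
  = atan2(+0.1077, +0.3891) = 15.48°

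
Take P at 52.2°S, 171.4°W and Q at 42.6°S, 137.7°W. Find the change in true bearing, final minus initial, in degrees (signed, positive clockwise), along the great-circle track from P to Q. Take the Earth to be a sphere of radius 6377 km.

-25.2°

Initial bearing θ₁ = atan2(sin Δλ cos φ₂, cos φ₁ sin φ₂ − sin φ₁ cos φ₂ cos Δλ) = 80.41°
Final bearing θ₂ = (initial bearing from the destination back to the start) + 180° = 55.19°
Δθ = θ₂ − θ₁ = -25.2°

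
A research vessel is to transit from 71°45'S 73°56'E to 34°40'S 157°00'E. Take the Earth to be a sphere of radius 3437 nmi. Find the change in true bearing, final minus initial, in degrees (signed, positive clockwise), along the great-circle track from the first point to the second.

Initial bearing θ₁ = atan2(sin Δλ cos φ₂, cos φ₁ sin φ₂ − sin φ₁ cos φ₂ cos Δλ) = 95.86°
Final bearing θ₂ = (initial bearing from the destination back to the start) + 180° = 22.26°
Δθ = θ₂ − θ₁ = -73.6°

-73.6°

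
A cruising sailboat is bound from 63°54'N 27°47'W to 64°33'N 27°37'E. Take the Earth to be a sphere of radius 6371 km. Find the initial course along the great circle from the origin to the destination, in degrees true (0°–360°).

θ = atan2( sin Δλ·cos φ₂ ,  cos φ₁ sin φ₂ − sin φ₁ cos φ₂ cos Δλ )
  = atan2(+0.3537, +0.1781) = 63.27°

63.3°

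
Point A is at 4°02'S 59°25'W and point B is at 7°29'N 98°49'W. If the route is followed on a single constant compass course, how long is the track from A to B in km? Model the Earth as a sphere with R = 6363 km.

4550 km

Rhumb course C = atan2(Δλ, Δψ) with Δψ = ln[tan(π/4+φ₂/2)/tan(π/4+φ₁/2)] = +0.2014, Δλ = -0.6877 → C = 286.33°
d = R·|Δφ| / |cos C| = 6363·0.20100 / 0.28112 = 4550 km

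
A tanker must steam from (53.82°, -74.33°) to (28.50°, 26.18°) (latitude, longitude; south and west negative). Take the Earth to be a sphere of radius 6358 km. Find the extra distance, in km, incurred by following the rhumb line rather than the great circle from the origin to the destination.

575 km

Great circle: cos σ = sin φ₁ sin φ₂ + cos φ₁ cos φ₂ cos Δλ,  σ = 1.2760 rad → d_gc = 8113.0 km
Rhumb line: Δψ = -0.5995, q = Δφ/Δψ = 0.7371, d_rh = R√(Δφ²+q²Δλ²) = 8687.9 km
Excess = 8687.9 − 8113.0 = 574.9 ≈ 575 km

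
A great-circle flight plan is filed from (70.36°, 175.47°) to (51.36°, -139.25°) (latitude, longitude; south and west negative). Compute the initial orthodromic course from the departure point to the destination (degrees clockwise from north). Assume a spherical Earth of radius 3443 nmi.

108.8°

N = sin Δλ·cos φ₂ = +0.4437;  D = cos φ₁ sin φ₂ − sin φ₁ cos φ₂ cos Δλ = -0.1513
initial course = atan2(N, D) = 108.83°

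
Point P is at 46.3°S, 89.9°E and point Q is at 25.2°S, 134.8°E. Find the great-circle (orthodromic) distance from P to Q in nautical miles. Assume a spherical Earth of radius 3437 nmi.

Haversine: a = sin²(Δφ/2)+cos φ₁ cos φ₂ sin²(Δλ/2) = 0.12469;  σ = 2·atan2(√a,√(1−a))
σ = 41.355° → d = Rσ = 3437·0.72178 = 2481 nmi

2481 nmi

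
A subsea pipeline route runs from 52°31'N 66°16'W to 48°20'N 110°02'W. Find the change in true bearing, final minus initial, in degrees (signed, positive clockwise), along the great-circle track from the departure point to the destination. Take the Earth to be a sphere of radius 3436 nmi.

-34.4°

At departure: θ₁ = atan2(sin Δλ cos φ₂, cos φ₁ sin φ₂ − sin φ₁ cos φ₂ cos Δλ) = 279.10°
At arrival: θ₂ = atan2(sin Δλ cos φ₁, −cos φ₂ sin φ₁ + sin φ₂ cos φ₁ cos Δλ) = 244.67°
Δθ = θ₂ − θ₁ = -34.4°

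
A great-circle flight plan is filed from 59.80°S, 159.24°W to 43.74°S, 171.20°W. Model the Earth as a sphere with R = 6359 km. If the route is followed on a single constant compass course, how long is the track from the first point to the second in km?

1958 km

Rhumb course C = atan2(Δλ, Δψ) with Δψ = ln[tan(π/4+φ₂/2)/tan(π/4+φ₁/2)] = +0.4594, Δλ = -0.2087 → C = 335.56°
d = R·|Δφ| / |cos C| = 6359·0.28030 / 0.91042 = 1958 km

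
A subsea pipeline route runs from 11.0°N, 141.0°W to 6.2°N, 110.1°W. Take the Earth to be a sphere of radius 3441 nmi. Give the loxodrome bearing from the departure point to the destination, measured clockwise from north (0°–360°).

Δψ = ln[tan(π/4+φ₂/2)/tan(π/4+φ₁/2)] = -0.0848
Δλ = +0.5393 rad (taken the short way round)
course = atan2(Δλ, Δψ) = 98.93°

98.9°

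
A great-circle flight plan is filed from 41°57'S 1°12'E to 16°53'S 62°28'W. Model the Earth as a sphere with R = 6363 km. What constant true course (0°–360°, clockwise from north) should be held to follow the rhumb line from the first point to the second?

Δψ = ln[tan(π/4+φ₂/2)/tan(π/4+φ₁/2)] = +0.5090
Δλ = -1.1112 rad (taken the short way round)
course = atan2(Δλ, Δψ) = 294.61°

294.6°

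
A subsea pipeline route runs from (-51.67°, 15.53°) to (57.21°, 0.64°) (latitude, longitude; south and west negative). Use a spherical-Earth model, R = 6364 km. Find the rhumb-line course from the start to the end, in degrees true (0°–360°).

Meridional parts: M(φ₁)=-1.0568, M(φ₂)=+1.2234 → ΔM = +2.2803;  Δλ = -0.2599 rad
tan C = Δλ / ΔM = -0.1140 → C = 353.50°

353.5°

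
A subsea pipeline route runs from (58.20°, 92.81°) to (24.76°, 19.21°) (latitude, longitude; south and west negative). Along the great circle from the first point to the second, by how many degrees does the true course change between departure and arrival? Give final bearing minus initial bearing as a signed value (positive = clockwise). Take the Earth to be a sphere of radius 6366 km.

Initial bearing θ₁ = atan2(sin Δλ cos φ₂, cos φ₁ sin φ₂ − sin φ₁ cos φ₂ cos Δλ) = 270.18°
Final bearing θ₂ = (initial bearing from the destination back to the start) + 180° = 215.47°
Δθ = θ₂ − θ₁ = -54.7°

-54.7°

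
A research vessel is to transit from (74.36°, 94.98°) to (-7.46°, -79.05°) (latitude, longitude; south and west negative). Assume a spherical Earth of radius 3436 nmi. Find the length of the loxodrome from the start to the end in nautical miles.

8584 nmi

Δψ = ln[tan(π/4+φ₂/2)/tan(π/4+φ₁/2)] = -2.1159;  Δφ = -1.4280 rad,  Δλ = -3.0374 rad
q = Δφ/Δψ = 0.6749
d = R·√(Δφ² + q²Δλ²) = 3436·2.49833 = 8584 nmi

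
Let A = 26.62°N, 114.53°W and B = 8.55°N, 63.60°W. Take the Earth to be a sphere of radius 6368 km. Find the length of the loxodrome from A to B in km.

5732 km

Rhumb course C = atan2(Δλ, Δψ) with Δψ = ln[tan(π/4+φ₂/2)/tan(π/4+φ₁/2)] = -0.3325, Δλ = +0.8889 → C = 110.51°
d = R·|Δφ| / |cos C| = 6368·0.31538 / 0.35035 = 5732 km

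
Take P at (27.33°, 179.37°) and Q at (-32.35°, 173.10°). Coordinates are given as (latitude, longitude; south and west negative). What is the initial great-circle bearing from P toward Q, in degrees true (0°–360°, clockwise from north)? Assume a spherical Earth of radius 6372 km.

N = sin Δλ·cos φ₂ = -0.0923;  D = cos φ₁ sin φ₂ − sin φ₁ cos φ₂ cos Δλ = -0.8609
initial course = atan2(N, D) = 186.12°

186.1°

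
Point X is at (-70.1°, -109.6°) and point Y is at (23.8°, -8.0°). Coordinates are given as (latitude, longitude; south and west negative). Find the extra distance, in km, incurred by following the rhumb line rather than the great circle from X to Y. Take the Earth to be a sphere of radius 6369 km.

563 km

Great circle: cos σ = sin φ₁ sin φ₂ + cos φ₁ cos φ₂ cos Δλ,  σ = 2.0287 rad → d_gc = 12920.8 km
Rhumb line: Δψ = +2.1684, q = Δφ/Δψ = 0.7558, d_rh = R√(Δφ²+q²Δλ²) = 13483.7 km
Excess = 13483.7 − 12920.8 = 562.9 ≈ 563 km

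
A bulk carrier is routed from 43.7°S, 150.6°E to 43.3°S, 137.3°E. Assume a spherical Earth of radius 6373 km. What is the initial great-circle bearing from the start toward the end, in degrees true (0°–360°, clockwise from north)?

N = sin Δλ·cos φ₂ = -0.1674;  D = cos φ₁ sin φ₂ − sin φ₁ cos φ₂ cos Δλ = -0.0065
initial course = atan2(N, D) = 267.78°

267.8°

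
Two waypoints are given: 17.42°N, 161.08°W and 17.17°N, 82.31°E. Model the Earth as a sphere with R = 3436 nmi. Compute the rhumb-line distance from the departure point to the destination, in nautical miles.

Δψ = ln[tan(π/4+φ₂/2)/tan(π/4+φ₁/2)] = -0.0046;  Δφ = -0.0044 rad,  Δλ = -2.0352 rad
q = Δφ/Δψ = 0.9548
d = R·√(Δφ² + q²Δλ²) = 3436·1.94321 = 6677 nmi

6677 nmi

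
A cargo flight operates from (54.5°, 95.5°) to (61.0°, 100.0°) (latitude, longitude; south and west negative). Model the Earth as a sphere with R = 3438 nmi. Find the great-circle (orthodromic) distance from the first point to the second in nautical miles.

cos σ = sin φ₁ sin φ₂ + cos φ₁ cos φ₂ cos Δλ
      = sin(54.50°)sin(61.00°) + cos(54.50°)cos(61.00°)cos(4.50°) = 0.9927
σ = 6.925° → d = Rσ = 3438·0.12087 = 416 nmi

416 nmi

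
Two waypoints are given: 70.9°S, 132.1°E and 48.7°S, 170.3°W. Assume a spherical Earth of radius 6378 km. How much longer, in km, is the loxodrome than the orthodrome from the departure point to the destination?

Great circle: cos σ = sin φ₁ sin φ₂ + cos φ₁ cos φ₂ cos Δλ,  σ = 0.5995 rad → d_gc = 3823.5 km
Rhumb line: Δψ = +0.8065, q = Δφ/Δψ = 0.4804, d_rh = R√(Δφ²+q²Δλ²) = 3949.1 km
Excess = 3949.1 − 3823.5 = 125.6 ≈ 126 km

126 km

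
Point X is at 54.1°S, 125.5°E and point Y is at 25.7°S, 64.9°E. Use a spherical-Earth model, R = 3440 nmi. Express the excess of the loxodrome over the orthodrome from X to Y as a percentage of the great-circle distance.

2.1%

Great circle: σ = 0.9139 rad → d_gc = Rσ = 3143.8 nmi
Rhumb: Δφ = +0.4957, Δλ = -1.0577, Δψ = +0.6628, q = Δφ/Δψ = 0.7479 → d_rh = R√(Δφ²+q²Δλ²) = 3211.2 nmi
Excess = (3211.2 − 3143.8) / 3143.8 = 67.4 / 3143.8 = 2.14% ≈ 2.1%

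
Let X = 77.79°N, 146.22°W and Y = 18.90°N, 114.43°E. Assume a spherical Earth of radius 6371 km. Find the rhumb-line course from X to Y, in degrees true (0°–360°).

Meridional parts: M(φ₁)=+2.2353, M(φ₂)=+0.3360 → ΔM = -1.8993;  Δλ = -1.7340 rad
tan C = Δλ / ΔM = +0.9130 → C = 222.39°

222.4°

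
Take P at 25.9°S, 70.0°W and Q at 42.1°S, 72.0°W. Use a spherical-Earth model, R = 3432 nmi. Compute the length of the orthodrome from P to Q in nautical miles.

cos σ = sin φ₁ sin φ₂ + cos φ₁ cos φ₂ cos Δλ
      = sin(-25.90°)sin(-42.10°) + cos(-25.90°)cos(-42.10°)cos(-2.00°) = 0.9599
σ = 16.283° → d = Rσ = 3432·0.28420 = 975 nmi

975 nmi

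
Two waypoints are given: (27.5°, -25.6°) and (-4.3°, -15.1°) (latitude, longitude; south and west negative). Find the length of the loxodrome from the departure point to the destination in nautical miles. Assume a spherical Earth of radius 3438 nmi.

2003 nmi

Δψ = ln[tan(π/4+φ₂/2)/tan(π/4+φ₁/2)] = -0.5747;  Δφ = -0.5550 rad,  Δλ = +0.1833 rad
q = Δφ/Δψ = 0.9658
d = R·√(Δφ² + q²Δλ²) = 3438·0.58255 = 2003 nmi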